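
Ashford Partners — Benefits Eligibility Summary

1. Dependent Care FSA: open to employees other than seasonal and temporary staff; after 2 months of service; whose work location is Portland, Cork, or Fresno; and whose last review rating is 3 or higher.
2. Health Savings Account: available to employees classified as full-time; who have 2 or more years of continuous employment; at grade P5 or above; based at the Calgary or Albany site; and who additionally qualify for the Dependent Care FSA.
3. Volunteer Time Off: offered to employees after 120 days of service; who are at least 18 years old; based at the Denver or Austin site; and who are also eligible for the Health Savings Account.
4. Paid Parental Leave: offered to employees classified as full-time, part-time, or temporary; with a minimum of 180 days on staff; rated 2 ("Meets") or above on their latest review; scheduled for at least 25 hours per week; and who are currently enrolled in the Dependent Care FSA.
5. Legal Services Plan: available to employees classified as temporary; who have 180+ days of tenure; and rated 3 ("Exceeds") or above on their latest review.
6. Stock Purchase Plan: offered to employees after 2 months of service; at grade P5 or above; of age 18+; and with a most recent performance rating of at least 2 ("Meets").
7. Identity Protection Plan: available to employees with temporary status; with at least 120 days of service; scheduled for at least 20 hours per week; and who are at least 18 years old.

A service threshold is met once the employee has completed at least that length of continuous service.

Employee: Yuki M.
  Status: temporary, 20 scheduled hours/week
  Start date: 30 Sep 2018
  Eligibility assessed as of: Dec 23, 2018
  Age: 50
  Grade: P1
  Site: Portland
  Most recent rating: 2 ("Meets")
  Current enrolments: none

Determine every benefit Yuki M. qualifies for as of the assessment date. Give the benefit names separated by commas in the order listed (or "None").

Service from 30 Sep 2018 to Dec 23, 2018: 84 days.
Dependent Care FSA — status temporary ✗ (excluded) → not eligible.
Health Savings Account — status temporary ✗ (requires full-time) → not eligible.
Volunteer Time Off — service 84 days < 120 days ✗ → not eligible.
Paid Parental Leave — status temporary ✓; service 84 days < 180 days ✗ → not eligible.
Legal Services Plan — status temporary ✓; service 84 days < 180 days ✗ → not eligible.
Stock Purchase Plan — service 84 days ≥ 2 months (≈60 days) ✓; grade P1 < P5 ✗ → not eligible.
Identity Protection Plan — status temporary ✓; service 84 days < 120 days ✗ → not eligible.

None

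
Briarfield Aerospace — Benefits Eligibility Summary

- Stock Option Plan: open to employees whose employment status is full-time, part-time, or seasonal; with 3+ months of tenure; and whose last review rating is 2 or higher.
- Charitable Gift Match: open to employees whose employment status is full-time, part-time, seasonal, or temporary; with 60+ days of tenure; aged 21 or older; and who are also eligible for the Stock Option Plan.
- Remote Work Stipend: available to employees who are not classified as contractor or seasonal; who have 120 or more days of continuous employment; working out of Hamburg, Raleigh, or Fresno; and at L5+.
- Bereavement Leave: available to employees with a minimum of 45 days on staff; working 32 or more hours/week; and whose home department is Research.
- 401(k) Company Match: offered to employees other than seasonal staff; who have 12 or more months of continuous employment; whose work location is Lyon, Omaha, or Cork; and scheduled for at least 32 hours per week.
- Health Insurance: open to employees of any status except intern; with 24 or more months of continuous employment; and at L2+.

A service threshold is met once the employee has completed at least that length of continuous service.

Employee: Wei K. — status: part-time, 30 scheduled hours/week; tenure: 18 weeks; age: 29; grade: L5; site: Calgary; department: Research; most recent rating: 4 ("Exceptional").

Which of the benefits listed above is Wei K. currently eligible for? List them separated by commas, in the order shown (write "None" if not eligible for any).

Stock Option Plan, Charitable Gift Match

Stock Option Plan — status part-time ✓; service 18 weeks ≥ 3 months (≈90 days) ✓; rating 4 ≥ 2 ✓ → eligible.
Charitable Gift Match — status part-time ✓; service 18 weeks ≥ 60 days ✓; age 29 ≥ 21 ✓; eligible for Stock Option Plan ✓ → eligible.
Remote Work Stipend — status part-time ✓ (not excluded); service 18 weeks ≥ 120 days ✓; site Calgary ✗ (not Hamburg, Raleigh, or Fresno) → not eligible.
Bereavement Leave — service 18 weeks ≥ 45 days ✓; 30 hrs/wk < 32 ✗ → not eligible.
401(k) Company Match — status part-time ✓ (not excluded); service 18 weeks < 12 months (≈360 days) ✗ → not eligible.
Health Insurance — status part-time ✓ (not excluded); service 18 weeks < 24 months (≈720 days) ✗ → not eligible.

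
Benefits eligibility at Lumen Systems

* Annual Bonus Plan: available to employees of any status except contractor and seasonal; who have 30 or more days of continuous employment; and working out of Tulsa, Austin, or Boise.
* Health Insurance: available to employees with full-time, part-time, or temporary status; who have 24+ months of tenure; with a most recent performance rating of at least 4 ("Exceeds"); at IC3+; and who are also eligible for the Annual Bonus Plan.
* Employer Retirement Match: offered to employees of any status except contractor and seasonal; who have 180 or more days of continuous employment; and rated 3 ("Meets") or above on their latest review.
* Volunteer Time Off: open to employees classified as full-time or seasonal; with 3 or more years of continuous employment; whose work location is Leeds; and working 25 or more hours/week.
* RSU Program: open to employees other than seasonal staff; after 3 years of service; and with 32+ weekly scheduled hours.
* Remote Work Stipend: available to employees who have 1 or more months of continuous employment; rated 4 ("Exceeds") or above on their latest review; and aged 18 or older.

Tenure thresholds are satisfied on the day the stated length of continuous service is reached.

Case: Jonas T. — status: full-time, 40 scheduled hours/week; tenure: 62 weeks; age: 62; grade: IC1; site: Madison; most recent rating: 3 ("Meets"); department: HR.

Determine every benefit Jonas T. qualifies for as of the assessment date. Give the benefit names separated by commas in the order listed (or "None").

Employer Retirement Match

Annual Bonus Plan — status full-time ✓ (not excluded); service 62 weeks ≥ 30 days ✓; site Madison ✗ (not Tulsa, Austin, or Boise) → not eligible.
Health Insurance — status full-time ✓; service 62 weeks < 24 months (≈720 days) ✗ → not eligible.
Employer Retirement Match — status full-time ✓ (not excluded); service 62 weeks ≥ 180 days ✓; rating 3 ≥ 3 ✓ → eligible.
Volunteer Time Off — status full-time ✓; service 62 weeks < 3 years (≈1095 days) ✗ → not eligible.
RSU Program — status full-time ✓ (not excluded); service 62 weeks < 3 years (≈1095 days) ✗ → not eligible.
Remote Work Stipend — service 62 weeks ≥ 1 month (≈30 days) ✓; rating 3 < 4 ✗ → not eligible.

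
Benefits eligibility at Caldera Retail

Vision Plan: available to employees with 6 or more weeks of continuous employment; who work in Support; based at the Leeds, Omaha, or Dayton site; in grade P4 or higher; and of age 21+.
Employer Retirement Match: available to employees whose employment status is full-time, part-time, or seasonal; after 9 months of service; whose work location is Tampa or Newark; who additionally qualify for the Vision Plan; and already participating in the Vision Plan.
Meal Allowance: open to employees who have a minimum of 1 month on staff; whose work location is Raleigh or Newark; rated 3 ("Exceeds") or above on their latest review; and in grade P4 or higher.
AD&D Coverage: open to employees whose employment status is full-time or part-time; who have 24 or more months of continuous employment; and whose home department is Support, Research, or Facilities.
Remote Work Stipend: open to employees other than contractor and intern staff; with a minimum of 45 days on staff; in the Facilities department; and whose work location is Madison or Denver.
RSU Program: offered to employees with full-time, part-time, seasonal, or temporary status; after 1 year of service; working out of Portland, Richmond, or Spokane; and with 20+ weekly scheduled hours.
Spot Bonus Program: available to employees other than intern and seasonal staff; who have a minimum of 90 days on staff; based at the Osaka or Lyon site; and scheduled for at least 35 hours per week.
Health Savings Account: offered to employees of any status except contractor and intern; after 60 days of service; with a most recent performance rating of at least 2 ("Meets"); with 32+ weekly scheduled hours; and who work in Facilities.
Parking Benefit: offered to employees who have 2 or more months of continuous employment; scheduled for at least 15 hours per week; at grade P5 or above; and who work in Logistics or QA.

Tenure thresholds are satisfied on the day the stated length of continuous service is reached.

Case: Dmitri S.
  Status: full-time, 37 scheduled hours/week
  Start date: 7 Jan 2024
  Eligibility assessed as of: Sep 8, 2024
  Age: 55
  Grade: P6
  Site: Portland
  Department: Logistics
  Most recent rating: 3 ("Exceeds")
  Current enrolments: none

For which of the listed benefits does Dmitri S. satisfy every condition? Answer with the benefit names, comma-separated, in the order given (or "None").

Service from 7 Jan 2024 to Sep 8, 2024: 245 days.
Vision Plan — service 245 days ≥ 6 weeks (≈42 days) ✓; dept Logistics ✗ → not eligible.
Employer Retirement Match — status full-time ✓; service 245 days < 9 months (≈270 days) ✗ → not eligible.
Meal Allowance — service 245 days ≥ 1 month (≈30 days) ✓; site Portland ✗ (not Raleigh or Newark) → not eligible.
AD&D Coverage — status full-time ✓; service 245 days < 24 months (≈720 days) ✗ → not eligible.
Remote Work Stipend — status full-time ✓ (not excluded); service 245 days ≥ 45 days ✓; dept Logistics ✗ → not eligible.
RSU Program — status full-time ✓; service 245 days < 1 year (≈365 days) ✗ → not eligible.
Spot Bonus Program — status full-time ✓ (not excluded); service 245 days ≥ 90 days ✓; site Portland ✗ (not Osaka or Lyon) → not eligible.
Health Savings Account — status full-time ✓ (not excluded); service 245 days ≥ 60 days ✓; rating 3 ≥ 2 ✓; 37 hrs/wk ≥ 32 ✓; dept Logistics ✗ → not eligible.
Parking Benefit — service 245 days ≥ 2 months (≈60 days) ✓; 37 hrs/wk ≥ 15 ✓; grade P6 ≥ P5 ✓; dept Logistics ✓ → eligible.

Parking Benefit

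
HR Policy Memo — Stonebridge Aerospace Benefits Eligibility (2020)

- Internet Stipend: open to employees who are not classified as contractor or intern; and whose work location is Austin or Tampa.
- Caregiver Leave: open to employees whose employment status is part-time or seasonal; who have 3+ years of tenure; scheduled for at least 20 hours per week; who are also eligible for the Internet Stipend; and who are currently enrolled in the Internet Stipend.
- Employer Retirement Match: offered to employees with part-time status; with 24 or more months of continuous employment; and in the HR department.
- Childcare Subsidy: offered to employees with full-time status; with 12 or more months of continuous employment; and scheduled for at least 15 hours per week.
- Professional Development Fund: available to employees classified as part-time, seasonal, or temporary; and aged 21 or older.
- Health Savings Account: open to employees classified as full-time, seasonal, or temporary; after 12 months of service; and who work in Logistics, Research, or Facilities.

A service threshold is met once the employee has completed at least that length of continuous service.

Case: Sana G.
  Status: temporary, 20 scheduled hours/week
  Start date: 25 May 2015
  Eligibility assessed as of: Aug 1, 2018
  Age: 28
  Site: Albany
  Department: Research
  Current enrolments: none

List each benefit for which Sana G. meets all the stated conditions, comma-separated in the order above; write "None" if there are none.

Service from 25 May 2015 to Aug 1, 2018: 1164 days.
Internet Stipend — status temporary ✓ (not excluded); site Albany ✗ (not Austin or Tampa) → not eligible.
Caregiver Leave — status temporary ✗ (requires part-time or seasonal) → not eligible.
Employer Retirement Match — status temporary ✗ (requires part-time) → not eligible.
Childcare Subsidy — status temporary ✗ (requires full-time) → not eligible.
Professional Development Fund — status temporary ✓; age 28 ≥ 21 ✓ → eligible.
Health Savings Account — status temporary ✓; service 1164 days ≥ 12 months (≈360 days) ✓; dept Research ✓ → eligible.

Professional Development Fund, Health Savings Account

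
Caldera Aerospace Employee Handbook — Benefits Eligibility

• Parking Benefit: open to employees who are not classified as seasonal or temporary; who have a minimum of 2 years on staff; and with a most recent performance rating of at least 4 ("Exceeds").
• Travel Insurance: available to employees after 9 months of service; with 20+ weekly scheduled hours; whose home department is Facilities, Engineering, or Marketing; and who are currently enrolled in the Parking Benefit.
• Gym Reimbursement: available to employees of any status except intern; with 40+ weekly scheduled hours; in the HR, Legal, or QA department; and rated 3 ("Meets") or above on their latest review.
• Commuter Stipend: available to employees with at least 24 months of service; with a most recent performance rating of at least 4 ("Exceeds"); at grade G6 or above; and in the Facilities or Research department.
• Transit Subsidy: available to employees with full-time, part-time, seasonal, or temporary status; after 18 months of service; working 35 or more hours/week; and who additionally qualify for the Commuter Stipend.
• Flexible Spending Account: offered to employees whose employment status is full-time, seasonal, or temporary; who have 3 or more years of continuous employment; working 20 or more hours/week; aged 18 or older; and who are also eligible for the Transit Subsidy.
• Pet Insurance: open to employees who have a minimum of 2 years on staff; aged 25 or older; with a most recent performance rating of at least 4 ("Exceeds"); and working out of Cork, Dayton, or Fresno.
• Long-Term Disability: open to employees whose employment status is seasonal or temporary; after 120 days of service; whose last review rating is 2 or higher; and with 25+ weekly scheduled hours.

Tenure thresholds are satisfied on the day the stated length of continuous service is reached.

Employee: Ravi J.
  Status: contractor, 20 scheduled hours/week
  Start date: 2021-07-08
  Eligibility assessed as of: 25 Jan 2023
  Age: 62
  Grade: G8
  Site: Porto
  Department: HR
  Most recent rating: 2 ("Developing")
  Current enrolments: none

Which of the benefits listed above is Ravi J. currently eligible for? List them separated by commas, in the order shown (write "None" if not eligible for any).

None

Service from 2021-07-08 to 25 Jan 2023: 566 days.
Parking Benefit — status contractor ✓ (not excluded); service 566 days < 2 years (≈730 days) ✗ → not eligible.
Travel Insurance — service 566 days ≥ 9 months (≈270 days) ✓; 20 hrs/wk ≥ 20 ✓; dept HR ✗ → not eligible.
Gym Reimbursement — status contractor ✓ (not excluded); 20 hrs/wk < 40 ✗ → not eligible.
Commuter Stipend — service 566 days < 24 months (≈720 days) ✗ → not eligible.
Transit Subsidy — status contractor ✗ (requires full-time, part-time, seasonal, or temporary) → not eligible.
Flexible Spending Account — status contractor ✗ (requires full-time, seasonal, or temporary) → not eligible.
Pet Insurance — service 566 days < 2 years (≈730 days) ✗ → not eligible.
Long-Term Disability — status contractor ✗ (requires seasonal or temporary) → not eligible.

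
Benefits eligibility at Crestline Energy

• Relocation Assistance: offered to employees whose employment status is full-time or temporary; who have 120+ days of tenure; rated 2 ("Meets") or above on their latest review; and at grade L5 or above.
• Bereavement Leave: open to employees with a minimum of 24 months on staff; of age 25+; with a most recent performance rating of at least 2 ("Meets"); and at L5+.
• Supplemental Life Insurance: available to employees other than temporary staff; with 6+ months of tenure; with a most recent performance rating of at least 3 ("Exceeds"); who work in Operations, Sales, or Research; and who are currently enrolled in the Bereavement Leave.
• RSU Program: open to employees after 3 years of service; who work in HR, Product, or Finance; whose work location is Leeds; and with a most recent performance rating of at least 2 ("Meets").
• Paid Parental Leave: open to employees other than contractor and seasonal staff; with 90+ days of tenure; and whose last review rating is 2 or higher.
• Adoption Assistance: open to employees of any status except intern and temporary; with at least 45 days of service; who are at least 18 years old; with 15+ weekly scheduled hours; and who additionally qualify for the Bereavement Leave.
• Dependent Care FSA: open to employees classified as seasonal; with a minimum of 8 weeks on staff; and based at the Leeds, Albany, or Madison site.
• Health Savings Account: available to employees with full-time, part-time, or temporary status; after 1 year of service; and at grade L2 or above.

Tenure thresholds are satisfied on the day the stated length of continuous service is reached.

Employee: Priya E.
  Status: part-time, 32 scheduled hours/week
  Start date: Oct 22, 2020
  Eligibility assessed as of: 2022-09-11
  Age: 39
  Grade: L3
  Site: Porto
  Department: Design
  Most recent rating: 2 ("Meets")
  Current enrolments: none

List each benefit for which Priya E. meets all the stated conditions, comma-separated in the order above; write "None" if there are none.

Paid Parental Leave, Health Savings Account

Service from Oct 22, 2020 to 2022-09-11: 689 days.
Relocation Assistance — status part-time ✗ (requires full-time or temporary) → not eligible.
Bereavement Leave — service 689 days < 24 months (≈720 days) ✗ → not eligible.
Supplemental Life Insurance — status part-time ✓ (not excluded); service 689 days ≥ 6 months (≈180 days) ✓; rating 2 < 3 ✗ → not eligible.
RSU Program — service 689 days < 3 years (≈1095 days) ✗ → not eligible.
Paid Parental Leave — status part-time ✓ (not excluded); service 689 days ≥ 90 days ✓; rating 2 ≥ 2 ✓ → eligible.
Adoption Assistance — status part-time ✓ (not excluded); service 689 days ≥ 45 days ✓; age 39 ≥ 18 ✓; 32 hrs/wk ≥ 15 ✓; not eligible for Bereavement Leave ✗ → not eligible.
Dependent Care FSA — status part-time ✗ (requires seasonal) → not eligible.
Health Savings Account — status part-time ✓; service 689 days ≥ 1 year (≈365 days) ✓; grade L3 ≥ L2 ✓ → eligible.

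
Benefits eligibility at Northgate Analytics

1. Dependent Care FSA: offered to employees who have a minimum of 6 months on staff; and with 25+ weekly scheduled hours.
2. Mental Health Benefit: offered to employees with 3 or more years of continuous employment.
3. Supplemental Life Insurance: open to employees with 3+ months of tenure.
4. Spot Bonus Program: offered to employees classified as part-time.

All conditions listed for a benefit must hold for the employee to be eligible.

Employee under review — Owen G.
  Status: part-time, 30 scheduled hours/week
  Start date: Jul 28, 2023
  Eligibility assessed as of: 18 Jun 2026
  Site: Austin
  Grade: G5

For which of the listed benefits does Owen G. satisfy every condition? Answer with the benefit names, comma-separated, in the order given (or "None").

Service from Jul 28, 2023 to 18 Jun 2026: 1056 days.
Dependent Care FSA — service 1056 days ≥ 6 months (≈180 days) ✓; 30 hrs/wk ≥ 25 ✓ → eligible.
Mental Health Benefit — service 1056 days < 3 years (≈1095 days) ✗ → not eligible.
Supplemental Life Insurance — service 1056 days ≥ 3 months (≈90 days) ✓ → eligible.
Spot Bonus Program — status part-time ✓ → eligible.

Dependent Care FSA, Supplemental Life Insurance, Spot Bonus Program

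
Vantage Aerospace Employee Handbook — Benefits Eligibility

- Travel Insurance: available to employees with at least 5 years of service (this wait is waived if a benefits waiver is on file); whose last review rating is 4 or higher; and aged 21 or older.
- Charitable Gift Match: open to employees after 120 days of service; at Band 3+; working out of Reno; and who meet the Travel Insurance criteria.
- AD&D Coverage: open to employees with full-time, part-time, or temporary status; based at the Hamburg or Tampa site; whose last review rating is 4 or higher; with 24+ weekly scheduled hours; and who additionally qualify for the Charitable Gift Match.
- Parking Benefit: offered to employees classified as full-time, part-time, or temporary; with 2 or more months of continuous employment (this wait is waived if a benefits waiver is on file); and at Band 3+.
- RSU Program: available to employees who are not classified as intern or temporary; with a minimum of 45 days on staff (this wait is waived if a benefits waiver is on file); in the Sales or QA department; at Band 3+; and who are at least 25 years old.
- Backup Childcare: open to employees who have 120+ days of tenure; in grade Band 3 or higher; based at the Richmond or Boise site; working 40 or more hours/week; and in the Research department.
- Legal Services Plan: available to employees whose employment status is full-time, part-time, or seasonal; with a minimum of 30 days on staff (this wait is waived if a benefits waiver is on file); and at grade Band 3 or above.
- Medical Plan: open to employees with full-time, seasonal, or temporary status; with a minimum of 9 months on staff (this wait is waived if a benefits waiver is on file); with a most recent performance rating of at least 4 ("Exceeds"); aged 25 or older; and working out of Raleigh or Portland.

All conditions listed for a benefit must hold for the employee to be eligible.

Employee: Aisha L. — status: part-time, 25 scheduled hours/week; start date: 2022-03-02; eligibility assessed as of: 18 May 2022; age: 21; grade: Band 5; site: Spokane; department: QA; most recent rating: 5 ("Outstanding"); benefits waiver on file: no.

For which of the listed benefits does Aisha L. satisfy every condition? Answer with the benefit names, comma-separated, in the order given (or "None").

Parking Benefit, Legal Services Plan

Service from 2022-03-02 to 18 May 2022: 77 days.
Travel Insurance — no waiver, service 77 days < 5 years (≈1825 days) ✗ → not eligible.
Charitable Gift Match — service 77 days < 120 days ✗ → not eligible.
AD&D Coverage — status part-time ✓; site Spokane ✗ (not Hamburg or Tampa) → not eligible.
Parking Benefit — status part-time ✓; no waiver, service 77 days ≥ 2 months (≈60 days) ✓; grade Band 5 ≥ Band 3 ✓ → eligible.
RSU Program — status part-time ✓ (not excluded); no waiver, service 77 days ≥ 45 days ✓; dept QA ✓; grade Band 5 ≥ Band 3 ✓; age 21 < 25 ✗ → not eligible.
Backup Childcare — service 77 days < 120 days ✗ → not eligible.
Legal Services Plan — status part-time ✓; no waiver, service 77 days ≥ 30 days ✓; grade Band 5 ≥ Band 3 ✓ → eligible.
Medical Plan — status part-time ✗ (requires full-time, seasonal, or temporary) → not eligible.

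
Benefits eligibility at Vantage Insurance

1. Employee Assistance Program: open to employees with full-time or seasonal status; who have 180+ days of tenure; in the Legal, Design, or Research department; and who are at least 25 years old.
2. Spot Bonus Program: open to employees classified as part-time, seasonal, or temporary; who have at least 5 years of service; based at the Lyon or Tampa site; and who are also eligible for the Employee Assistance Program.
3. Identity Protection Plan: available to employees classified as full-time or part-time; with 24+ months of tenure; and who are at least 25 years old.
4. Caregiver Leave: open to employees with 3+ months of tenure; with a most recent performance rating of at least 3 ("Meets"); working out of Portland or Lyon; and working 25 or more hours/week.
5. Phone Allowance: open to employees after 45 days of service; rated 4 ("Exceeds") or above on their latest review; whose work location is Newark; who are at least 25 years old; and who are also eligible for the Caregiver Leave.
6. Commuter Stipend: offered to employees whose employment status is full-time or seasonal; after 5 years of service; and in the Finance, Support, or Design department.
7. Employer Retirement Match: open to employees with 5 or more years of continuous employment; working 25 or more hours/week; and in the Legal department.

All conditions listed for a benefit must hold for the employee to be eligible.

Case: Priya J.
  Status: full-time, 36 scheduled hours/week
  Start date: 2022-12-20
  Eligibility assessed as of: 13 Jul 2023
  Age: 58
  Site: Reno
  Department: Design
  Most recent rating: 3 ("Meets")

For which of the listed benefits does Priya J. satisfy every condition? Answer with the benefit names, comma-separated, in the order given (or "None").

Service from 2022-12-20 to 13 Jul 2023: 205 days.
Employee Assistance Program — status full-time ✓; service 205 days ≥ 180 days ✓; dept Design ✓; age 58 ≥ 25 ✓ → eligible.
Spot Bonus Program — status full-time ✗ (requires part-time, seasonal, or temporary) → not eligible.
Identity Protection Plan — status full-time ✓; service 205 days < 24 months (≈720 days) ✗ → not eligible.
Caregiver Leave — service 205 days ≥ 3 months (≈90 days) ✓; rating 3 ≥ 3 ✓; site Reno ✗ (not Portland or Lyon) → not eligible.
Phone Allowance — service 205 days ≥ 45 days ✓; rating 3 < 4 ✗ → not eligible.
Commuter Stipend — status full-time ✓; service 205 days < 5 years (≈1825 days) ✗ → not eligible.
Employer Retirement Match — service 205 days < 5 years (≈1825 days) ✗ → not eligible.

Employee Assistance Program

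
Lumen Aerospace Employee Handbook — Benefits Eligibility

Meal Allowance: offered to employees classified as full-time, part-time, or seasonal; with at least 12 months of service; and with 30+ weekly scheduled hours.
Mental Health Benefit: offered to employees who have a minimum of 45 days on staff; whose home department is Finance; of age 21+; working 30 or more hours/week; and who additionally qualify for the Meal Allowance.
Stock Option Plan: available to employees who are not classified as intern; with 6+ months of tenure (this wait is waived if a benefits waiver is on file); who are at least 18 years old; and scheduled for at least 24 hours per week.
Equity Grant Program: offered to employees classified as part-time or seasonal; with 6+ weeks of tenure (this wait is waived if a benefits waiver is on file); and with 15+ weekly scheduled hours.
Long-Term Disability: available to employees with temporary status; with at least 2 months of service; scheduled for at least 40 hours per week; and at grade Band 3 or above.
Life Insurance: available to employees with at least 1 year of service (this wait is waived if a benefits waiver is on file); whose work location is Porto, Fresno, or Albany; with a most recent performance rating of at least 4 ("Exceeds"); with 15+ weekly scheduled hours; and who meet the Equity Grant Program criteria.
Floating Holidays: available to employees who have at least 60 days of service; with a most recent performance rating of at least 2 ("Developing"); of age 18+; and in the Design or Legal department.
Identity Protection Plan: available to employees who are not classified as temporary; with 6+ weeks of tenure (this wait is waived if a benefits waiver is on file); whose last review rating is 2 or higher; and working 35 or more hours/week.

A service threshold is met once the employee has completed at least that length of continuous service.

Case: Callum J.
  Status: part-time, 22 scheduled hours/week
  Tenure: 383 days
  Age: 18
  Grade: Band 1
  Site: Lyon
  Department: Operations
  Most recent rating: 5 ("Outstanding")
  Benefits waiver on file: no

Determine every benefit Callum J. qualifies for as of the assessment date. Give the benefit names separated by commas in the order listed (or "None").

Equity Grant Program

Meal Allowance — status part-time ✓; service 383 days ≥ 12 months (≈360 days) ✓; 22 hrs/wk < 30 ✗ → not eligible.
Mental Health Benefit — service 383 days ≥ 45 days ✓; dept Operations ✗ → not eligible.
Stock Option Plan — status part-time ✓ (not excluded); no waiver, service 383 days ≥ 6 months (≈180 days) ✓; age 18 ≥ 18 ✓; 22 hrs/wk < 24 ✗ → not eligible.
Equity Grant Program — status part-time ✓; no waiver, service 383 days ≥ 6 weeks (≈42 days) ✓; 22 hrs/wk ≥ 15 ✓ → eligible.
Long-Term Disability — status part-time ✗ (requires temporary) → not eligible.
Life Insurance — no waiver, service 383 days ≥ 1 year (≈365 days) ✓; site Lyon ✗ (not Porto, Fresno, or Albany) → not eligible.
Floating Holidays — service 383 days ≥ 60 days ✓; rating 5 ≥ 2 ✓; age 18 ≥ 18 ✓; dept Operations ✗ → not eligible.
Identity Protection Plan — status part-time ✓ (not excluded); no waiver, service 383 days ≥ 6 weeks (≈42 days) ✓; rating 5 ≥ 2 ✓; 22 hrs/wk < 35 ✗ → not eligible.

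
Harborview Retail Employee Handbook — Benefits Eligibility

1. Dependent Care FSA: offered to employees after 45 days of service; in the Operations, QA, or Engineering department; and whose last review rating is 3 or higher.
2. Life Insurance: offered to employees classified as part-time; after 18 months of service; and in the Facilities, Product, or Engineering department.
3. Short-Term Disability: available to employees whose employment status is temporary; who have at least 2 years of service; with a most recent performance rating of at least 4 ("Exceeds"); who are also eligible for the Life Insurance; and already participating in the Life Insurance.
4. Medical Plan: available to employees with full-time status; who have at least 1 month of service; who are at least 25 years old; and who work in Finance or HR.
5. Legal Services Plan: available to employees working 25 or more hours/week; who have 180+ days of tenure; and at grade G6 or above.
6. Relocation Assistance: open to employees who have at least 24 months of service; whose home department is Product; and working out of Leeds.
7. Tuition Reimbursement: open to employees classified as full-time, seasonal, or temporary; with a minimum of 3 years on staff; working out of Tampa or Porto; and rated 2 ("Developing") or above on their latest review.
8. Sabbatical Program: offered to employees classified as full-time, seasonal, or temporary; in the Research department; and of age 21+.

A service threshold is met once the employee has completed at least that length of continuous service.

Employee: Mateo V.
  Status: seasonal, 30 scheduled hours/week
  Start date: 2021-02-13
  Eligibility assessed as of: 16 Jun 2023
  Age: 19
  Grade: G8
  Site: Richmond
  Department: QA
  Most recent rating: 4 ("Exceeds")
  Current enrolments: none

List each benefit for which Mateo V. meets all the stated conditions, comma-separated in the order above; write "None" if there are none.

Dependent Care FSA, Legal Services Plan

Service from 2021-02-13 to 16 Jun 2023: 853 days.
Dependent Care FSA — service 853 days ≥ 45 days ✓; dept QA ✓; rating 4 ≥ 3 ✓ → eligible.
Life Insurance — status seasonal ✗ (requires part-time) → not eligible.
Short-Term Disability — status seasonal ✗ (requires temporary) → not eligible.
Medical Plan — status seasonal ✗ (requires full-time) → not eligible.
Legal Services Plan — 30 hrs/wk ≥ 25 ✓; service 853 days ≥ 180 days ✓; grade G8 ≥ G6 ✓ → eligible.
Relocation Assistance — service 853 days ≥ 24 months (≈720 days) ✓; dept QA ✗ → not eligible.
Tuition Reimbursement — status seasonal ✓; service 853 days < 3 years (≈1095 days) ✗ → not eligible.
Sabbatical Program — status seasonal ✓; dept QA ✗ → not eligible.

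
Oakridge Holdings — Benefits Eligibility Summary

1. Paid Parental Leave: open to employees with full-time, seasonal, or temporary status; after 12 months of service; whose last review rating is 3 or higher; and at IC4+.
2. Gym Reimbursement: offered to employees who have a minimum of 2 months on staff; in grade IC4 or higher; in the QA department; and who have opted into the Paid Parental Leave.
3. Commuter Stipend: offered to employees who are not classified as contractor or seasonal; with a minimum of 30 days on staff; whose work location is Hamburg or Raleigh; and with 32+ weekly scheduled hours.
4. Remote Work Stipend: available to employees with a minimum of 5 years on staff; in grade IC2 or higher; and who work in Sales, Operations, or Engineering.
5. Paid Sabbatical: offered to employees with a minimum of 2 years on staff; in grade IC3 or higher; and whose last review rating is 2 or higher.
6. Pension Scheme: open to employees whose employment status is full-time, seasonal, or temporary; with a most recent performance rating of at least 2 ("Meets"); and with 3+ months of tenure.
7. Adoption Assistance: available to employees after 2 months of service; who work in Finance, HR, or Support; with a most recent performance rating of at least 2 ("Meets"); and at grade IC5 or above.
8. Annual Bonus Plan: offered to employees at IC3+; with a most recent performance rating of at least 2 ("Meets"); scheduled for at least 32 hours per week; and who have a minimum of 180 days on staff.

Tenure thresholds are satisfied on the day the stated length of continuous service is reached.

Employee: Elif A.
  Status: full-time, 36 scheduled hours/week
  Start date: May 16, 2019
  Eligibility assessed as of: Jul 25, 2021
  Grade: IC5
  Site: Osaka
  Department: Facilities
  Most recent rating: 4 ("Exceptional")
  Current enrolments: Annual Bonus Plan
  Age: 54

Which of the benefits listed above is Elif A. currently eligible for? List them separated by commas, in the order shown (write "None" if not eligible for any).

Service from May 16, 2019 to Jul 25, 2021: 801 days.
Paid Parental Leave — status full-time ✓; service 801 days ≥ 12 months (≈360 days) ✓; rating 4 ≥ 3 ✓; grade IC5 ≥ IC4 ✓ → eligible.
Gym Reimbursement — service 801 days ≥ 2 months (≈60 days) ✓; grade IC5 ≥ IC4 ✓; dept Facilities ✗ → not eligible.
Commuter Stipend — status full-time ✓ (not excluded); service 801 days ≥ 30 days ✓; site Osaka ✗ (not Hamburg or Raleigh) → not eligible.
Remote Work Stipend — service 801 days < 5 years (≈1825 days) ✗ → not eligible.
Paid Sabbatical — service 801 days ≥ 2 years (≈730 days) ✓; grade IC5 ≥ IC3 ✓; rating 4 ≥ 2 ✓ → eligible.
Pension Scheme — status full-time ✓; rating 4 ≥ 2 ✓; service 801 days ≥ 3 months (≈90 days) ✓ → eligible.
Adoption Assistance — service 801 days ≥ 2 months (≈60 days) ✓; dept Facilities ✗ → not eligible.
Annual Bonus Plan — grade IC5 ≥ IC3 ✓; rating 4 ≥ 2 ✓; 36 hrs/wk ≥ 32 ✓; service 801 days ≥ 180 days ✓ → eligible.

Paid Parental Leave, Paid Sabbatical, Pension Scheme, Annual Bonus Plan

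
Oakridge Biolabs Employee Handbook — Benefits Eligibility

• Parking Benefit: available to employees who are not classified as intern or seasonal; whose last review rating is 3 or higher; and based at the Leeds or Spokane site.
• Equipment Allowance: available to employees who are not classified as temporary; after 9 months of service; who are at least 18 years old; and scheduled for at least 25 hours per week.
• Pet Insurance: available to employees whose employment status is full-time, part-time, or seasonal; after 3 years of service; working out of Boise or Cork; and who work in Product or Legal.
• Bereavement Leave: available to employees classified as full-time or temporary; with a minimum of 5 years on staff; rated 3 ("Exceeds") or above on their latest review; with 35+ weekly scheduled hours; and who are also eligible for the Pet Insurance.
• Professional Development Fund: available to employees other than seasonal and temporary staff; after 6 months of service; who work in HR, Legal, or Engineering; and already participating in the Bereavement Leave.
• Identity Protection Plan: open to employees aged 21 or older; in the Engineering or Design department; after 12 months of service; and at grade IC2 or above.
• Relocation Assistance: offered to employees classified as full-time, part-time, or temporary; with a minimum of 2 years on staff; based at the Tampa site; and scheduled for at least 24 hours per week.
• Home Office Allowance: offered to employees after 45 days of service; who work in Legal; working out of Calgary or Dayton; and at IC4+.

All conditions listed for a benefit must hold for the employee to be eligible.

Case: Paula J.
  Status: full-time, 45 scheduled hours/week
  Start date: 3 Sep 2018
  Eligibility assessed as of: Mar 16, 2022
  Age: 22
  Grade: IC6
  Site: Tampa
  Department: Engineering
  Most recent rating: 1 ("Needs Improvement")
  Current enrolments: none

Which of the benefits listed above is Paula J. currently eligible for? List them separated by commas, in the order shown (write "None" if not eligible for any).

Equipment Allowance, Identity Protection Plan, Relocation Assistance

Service from 3 Sep 2018 to Mar 16, 2022: 1290 days.
Parking Benefit — status full-time ✓ (not excluded); rating 1 < 3 ✗ → not eligible.
Equipment Allowance — status full-time ✓ (not excluded); service 1290 days ≥ 9 months (≈270 days) ✓; age 22 ≥ 18 ✓; 45 hrs/wk ≥ 25 ✓ → eligible.
Pet Insurance — status full-time ✓; service 1290 days ≥ 3 years (≈1095 days) ✓; site Tampa ✗ (not Boise or Cork) → not eligible.
Bereavement Leave — status full-time ✓; service 1290 days < 5 years (≈1825 days) ✗ → not eligible.
Professional Development Fund — status full-time ✓ (not excluded); service 1290 days ≥ 6 months (≈180 days) ✓; dept Engineering ✓; not enrolled in Bereavement Leave ✗ → not eligible.
Identity Protection Plan — age 22 ≥ 21 ✓; dept Engineering ✓; service 1290 days ≥ 12 months (≈360 days) ✓; grade IC6 ≥ IC2 ✓ → eligible.
Relocation Assistance — status full-time ✓; service 1290 days ≥ 2 years (≈730 days) ✓; site Tampa ✓; 45 hrs/wk ≥ 24 ✓ → eligible.
Home Office Allowance — service 1290 days ≥ 45 days ✓; dept Engineering ✗ → not eligible.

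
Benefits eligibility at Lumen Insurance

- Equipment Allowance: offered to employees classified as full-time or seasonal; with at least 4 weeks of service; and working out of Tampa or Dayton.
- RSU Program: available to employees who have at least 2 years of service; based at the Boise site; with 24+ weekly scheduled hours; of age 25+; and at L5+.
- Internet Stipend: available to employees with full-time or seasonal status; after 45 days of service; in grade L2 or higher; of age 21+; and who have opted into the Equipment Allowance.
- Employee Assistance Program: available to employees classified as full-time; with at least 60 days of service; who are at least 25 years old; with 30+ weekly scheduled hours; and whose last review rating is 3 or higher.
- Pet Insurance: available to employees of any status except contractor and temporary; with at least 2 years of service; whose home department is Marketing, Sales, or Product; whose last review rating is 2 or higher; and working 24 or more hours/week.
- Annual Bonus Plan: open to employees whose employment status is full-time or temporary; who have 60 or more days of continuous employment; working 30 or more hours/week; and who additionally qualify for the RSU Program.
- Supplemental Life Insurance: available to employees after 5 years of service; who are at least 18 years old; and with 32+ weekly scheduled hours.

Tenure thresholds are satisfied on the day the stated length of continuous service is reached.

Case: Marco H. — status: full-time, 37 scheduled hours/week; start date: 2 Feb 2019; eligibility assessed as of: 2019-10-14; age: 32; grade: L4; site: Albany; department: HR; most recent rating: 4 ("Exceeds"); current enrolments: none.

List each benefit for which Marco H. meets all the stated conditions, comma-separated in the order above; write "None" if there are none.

Service from 2 Feb 2019 to 2019-10-14: 254 days.
Equipment Allowance — status full-time ✓; service 254 days ≥ 4 weeks (≈28 days) ✓; site Albany ✗ (not Tampa or Dayton) → not eligible.
RSU Program — service 254 days < 2 years (≈730 days) ✗ → not eligible.
Internet Stipend — status full-time ✓; service 254 days ≥ 45 days ✓; grade L4 ≥ L2 ✓; age 32 ≥ 21 ✓; not enrolled in Equipment Allowance ✗ → not eligible.
Employee Assistance Program — status full-time ✓; service 254 days ≥ 60 days ✓; age 32 ≥ 25 ✓; 37 hrs/wk ≥ 30 ✓; rating 4 ≥ 3 ✓ → eligible.
Pet Insurance — status full-time ✓ (not excluded); service 254 days < 2 years (≈730 days) ✗ → not eligible.
Annual Bonus Plan — status full-time ✓; service 254 days ≥ 60 days ✓; 37 hrs/wk ≥ 30 ✓; not eligible for RSU Program ✗ → not eligible.
Supplemental Life Insurance — service 254 days < 5 years (≈1825 days) ✗ → not eligible.

Employee Assistance Program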